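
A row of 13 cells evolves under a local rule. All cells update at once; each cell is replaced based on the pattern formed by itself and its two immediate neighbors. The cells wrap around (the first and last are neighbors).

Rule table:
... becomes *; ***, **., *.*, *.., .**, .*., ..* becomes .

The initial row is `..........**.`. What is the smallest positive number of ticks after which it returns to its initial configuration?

2

*********....
..........**.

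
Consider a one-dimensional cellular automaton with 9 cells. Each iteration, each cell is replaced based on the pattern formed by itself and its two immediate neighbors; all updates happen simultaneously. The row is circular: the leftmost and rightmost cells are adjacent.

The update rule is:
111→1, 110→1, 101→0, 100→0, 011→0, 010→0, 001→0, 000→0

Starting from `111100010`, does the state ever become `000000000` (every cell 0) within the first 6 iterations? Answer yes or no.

yes

iteration 1: 011100000
iteration 2: 001100000
iteration 3: 000100000
iteration 4: 000000000
all cells are 0 at iteration 4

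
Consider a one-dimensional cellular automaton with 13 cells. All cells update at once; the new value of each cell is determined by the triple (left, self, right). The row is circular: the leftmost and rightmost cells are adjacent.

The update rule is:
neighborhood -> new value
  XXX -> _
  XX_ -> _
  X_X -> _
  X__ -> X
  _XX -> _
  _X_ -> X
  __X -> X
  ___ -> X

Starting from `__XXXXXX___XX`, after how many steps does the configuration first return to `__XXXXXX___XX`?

XX______XXX__
__XXXXXX___XX

2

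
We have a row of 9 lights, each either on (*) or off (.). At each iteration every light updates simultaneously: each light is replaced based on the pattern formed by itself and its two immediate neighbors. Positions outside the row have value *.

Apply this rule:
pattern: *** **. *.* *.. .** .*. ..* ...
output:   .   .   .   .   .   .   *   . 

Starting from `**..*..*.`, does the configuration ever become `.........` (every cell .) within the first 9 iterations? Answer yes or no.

...*..*..
..*..*..*
.*..*..*.
...*..*..  (repeats iteration 1; period 3)
iteration 9: .*..*..*.
iteration 9 is .*..*..*., still not uniform .

no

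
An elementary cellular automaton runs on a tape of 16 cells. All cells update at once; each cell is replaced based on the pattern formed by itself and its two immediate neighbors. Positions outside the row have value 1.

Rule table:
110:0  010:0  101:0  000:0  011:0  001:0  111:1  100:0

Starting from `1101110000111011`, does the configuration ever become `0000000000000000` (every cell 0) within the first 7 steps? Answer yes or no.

1000100000010001
0000000000000000
all cells are 0 at step 2

yes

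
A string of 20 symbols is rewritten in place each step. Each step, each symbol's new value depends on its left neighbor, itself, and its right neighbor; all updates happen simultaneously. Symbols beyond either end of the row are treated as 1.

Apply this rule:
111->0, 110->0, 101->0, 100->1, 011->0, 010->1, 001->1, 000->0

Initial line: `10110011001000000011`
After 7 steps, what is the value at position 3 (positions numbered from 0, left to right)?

00001100111100000100
10010011000010001111
01111100100111010000
00000011111000011001
10000100000100100110
01001110001111111000
01110001010000000101
position 3 holds 1

1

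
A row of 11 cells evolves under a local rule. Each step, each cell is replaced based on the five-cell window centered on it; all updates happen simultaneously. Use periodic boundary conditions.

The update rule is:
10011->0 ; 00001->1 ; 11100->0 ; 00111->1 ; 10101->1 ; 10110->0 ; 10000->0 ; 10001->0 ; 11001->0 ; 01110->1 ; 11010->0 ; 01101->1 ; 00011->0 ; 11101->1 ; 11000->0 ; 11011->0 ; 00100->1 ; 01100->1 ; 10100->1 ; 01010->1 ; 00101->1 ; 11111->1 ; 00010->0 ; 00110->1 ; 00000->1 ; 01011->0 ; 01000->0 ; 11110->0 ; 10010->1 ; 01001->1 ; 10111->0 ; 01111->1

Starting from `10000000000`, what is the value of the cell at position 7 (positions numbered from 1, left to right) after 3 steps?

0

10011111110
11011111010
01001101010
position 7 holds 0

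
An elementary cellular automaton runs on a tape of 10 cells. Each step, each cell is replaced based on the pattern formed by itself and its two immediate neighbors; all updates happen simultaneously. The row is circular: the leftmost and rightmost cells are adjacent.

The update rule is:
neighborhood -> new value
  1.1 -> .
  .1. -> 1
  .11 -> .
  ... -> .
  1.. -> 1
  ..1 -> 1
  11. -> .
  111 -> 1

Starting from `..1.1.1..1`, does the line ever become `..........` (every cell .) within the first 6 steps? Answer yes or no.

no

step 1: 111.1.1111
step 2: 11..1..111
step 3: 1.11111.11
step 4: ...111...1
step 5: 1.1.1.1.11
step 6: ..1.1.1..1
step 6 is ..1.1.1..1, still not uniform .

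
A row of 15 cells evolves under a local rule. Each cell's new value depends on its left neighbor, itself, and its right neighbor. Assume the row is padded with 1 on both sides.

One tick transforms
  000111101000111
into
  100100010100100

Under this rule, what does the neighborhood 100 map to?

At position 0 the neighborhood is 100; the next row has 1 there.

1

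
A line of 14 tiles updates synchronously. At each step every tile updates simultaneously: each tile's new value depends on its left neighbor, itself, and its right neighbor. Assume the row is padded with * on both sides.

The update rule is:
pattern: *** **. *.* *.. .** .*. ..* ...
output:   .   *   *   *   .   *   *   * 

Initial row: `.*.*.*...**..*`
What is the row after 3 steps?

********.***..

*********.***.
........**..**
********.***..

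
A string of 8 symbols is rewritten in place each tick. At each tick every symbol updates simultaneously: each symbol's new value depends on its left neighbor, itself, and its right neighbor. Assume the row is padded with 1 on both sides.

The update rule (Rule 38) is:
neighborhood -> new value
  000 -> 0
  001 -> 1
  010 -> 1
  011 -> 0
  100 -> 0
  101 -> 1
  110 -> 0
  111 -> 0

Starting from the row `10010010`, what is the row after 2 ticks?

01001000

00110111
01001000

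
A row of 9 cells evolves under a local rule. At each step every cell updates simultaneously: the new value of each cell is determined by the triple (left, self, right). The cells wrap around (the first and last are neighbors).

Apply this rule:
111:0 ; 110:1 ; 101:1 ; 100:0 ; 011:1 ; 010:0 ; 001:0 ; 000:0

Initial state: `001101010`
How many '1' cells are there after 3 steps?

001110100
001011000
000111000
count of 1: 3

3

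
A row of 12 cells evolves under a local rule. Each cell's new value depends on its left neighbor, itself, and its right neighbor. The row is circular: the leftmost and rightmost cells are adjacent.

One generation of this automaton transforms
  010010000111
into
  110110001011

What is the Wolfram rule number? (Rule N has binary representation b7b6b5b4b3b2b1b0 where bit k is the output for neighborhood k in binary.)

230

position 10: 111 → 1  (bit 7 = 1)
position 11: 110 → 1  (bit 6 = 1)
position 0: 101 → 1  (bit 5 = 1)
position 2: 100 → 0  (bit 4 = 0)
position 9: 011 → 0  (bit 3 = 0)
position 1: 010 → 1  (bit 2 = 1)
position 3: 001 → 1  (bit 1 = 1)
position 6: 000 → 0  (bit 0 = 0)
bits b7..b0 = 11100110 = 230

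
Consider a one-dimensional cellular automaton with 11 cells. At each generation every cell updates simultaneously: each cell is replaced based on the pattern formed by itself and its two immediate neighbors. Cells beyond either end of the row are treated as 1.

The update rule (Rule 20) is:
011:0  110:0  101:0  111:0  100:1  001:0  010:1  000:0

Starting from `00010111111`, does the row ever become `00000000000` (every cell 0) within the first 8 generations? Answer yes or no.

10010000000
01011000000
01000100000
01100110000
00010001000
10011001100
01000100010
01100110010
generation 8 is 01100110010, still not uniform 0

no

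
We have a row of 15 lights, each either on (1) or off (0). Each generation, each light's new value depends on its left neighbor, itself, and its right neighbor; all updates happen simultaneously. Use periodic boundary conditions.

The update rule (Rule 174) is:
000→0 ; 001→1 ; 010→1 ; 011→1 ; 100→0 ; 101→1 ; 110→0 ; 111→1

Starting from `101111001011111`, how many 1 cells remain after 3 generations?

12

generation 1: 011110011111111
generation 2: 111100111111110
generation 3: 111001111111101
count of 1: 12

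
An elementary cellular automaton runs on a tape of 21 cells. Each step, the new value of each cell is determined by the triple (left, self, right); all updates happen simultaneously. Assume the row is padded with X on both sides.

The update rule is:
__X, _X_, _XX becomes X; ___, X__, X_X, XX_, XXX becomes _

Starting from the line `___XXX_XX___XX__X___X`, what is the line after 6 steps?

_X_X__XX__XX__XX__XX_

__XX___X___XX__XX__XX
_XX___XX__XX__XX__XX_
_X___XX__XX__XX__XX__
_X__XX__XX__XX__XX__X
_X_XX__XX__XX__XX__XX
_X_X__XX__XX__XX__XX_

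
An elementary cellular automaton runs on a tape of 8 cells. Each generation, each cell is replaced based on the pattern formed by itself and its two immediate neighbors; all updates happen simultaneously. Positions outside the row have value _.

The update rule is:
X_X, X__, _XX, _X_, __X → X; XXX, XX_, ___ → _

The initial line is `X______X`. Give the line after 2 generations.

XX____XX
X_X__XX_

X_X__XX_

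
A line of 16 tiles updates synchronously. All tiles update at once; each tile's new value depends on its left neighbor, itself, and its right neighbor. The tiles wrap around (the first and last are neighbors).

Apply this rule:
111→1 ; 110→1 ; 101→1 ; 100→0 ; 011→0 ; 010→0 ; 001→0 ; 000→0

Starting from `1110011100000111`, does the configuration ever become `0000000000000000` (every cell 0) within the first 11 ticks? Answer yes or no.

yes

tick 1: 1110001100000011
tick 2: 1110000100000001
tick 3: 1110000000000000
tick 4: 0110000000000000
tick 5: 0010000000000000
tick 6: 0000000000000000
all cells are 0 at tick 6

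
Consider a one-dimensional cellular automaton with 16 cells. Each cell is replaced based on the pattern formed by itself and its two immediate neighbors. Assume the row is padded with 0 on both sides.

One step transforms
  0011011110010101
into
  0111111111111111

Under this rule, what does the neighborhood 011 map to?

1

At position 2 the neighborhood is 011; the next row has 1 there.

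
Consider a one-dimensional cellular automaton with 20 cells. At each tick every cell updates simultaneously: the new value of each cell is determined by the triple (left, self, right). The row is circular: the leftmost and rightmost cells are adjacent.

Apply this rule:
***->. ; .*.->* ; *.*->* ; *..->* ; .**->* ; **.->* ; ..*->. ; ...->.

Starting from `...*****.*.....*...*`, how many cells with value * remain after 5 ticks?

*..*...****....**..*
**.**..*..**...***.*
.*****.**.***..*.***
**...******.**.***.*
.**..*....******.***
count of *: 12

12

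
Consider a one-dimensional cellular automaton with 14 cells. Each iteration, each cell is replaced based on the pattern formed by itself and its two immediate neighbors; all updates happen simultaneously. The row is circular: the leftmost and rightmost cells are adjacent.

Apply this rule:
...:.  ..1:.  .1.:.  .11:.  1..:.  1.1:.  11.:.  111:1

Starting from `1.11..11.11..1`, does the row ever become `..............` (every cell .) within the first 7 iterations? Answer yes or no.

..............
all cells are . at iteration 1

yes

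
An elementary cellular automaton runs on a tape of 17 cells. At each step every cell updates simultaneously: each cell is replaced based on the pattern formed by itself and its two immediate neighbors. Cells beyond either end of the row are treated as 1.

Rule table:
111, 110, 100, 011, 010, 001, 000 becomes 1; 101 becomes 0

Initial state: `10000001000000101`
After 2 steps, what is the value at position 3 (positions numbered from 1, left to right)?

step 1: 11111111111111101
step 2: 11111111111111101
position 3 holds 1

1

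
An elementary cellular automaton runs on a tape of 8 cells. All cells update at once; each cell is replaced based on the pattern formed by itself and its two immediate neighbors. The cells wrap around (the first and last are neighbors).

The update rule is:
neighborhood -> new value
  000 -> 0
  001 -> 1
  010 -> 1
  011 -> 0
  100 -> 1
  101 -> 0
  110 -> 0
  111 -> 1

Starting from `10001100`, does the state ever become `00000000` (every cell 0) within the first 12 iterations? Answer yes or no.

no

11010011
10011101
01101000
10001100  (repeats iteration 0; period 4)
iteration 12: 10001100
iteration 12 is 10001100, still not uniform 0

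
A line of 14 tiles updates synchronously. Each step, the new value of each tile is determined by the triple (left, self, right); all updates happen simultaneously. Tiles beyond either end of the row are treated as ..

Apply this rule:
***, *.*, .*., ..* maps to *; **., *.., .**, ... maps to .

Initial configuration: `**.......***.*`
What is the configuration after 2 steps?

.......*****..

........*.*.**
.......*****..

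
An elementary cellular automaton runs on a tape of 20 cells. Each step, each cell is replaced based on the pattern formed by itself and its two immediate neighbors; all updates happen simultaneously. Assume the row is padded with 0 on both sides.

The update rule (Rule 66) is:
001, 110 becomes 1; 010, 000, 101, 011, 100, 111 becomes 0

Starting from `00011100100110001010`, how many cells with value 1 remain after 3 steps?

4

00100101001010010000
01001000010000100000
10010000100001000000
count of 1: 4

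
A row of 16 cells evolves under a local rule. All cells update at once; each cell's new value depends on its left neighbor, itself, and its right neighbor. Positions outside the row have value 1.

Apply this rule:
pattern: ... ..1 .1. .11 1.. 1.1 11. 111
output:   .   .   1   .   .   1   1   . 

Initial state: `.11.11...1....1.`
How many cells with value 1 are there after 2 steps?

1.11.1...1....11
11.111...1......
count of 1: 6

6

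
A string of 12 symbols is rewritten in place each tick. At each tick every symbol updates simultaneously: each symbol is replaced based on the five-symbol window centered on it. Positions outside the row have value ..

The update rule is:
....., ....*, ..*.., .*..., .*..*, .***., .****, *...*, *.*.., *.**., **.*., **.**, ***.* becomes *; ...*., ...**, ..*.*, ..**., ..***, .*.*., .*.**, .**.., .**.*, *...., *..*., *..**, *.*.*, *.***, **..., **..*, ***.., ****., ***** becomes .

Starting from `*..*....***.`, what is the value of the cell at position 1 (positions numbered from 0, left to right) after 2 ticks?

.

**.**.*..*..
..**.***.**.
position 1 holds .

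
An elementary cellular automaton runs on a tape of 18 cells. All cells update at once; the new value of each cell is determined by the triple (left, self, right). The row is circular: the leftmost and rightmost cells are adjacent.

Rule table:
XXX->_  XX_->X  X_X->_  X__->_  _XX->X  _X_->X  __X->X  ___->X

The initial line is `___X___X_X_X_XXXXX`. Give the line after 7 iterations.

iteration 1: _XXX_XXX_X_X_X___X
iteration 2: _X_X_X_X_X_X_X_XXX
iteration 3: _X_X_X_X_X_X_X_X_X
iteration 4: _X_X_X_X_X_X_X_X_X  (fixed point — unchanged through iteration 7)

_X_X_X_X_X_X_X_X_X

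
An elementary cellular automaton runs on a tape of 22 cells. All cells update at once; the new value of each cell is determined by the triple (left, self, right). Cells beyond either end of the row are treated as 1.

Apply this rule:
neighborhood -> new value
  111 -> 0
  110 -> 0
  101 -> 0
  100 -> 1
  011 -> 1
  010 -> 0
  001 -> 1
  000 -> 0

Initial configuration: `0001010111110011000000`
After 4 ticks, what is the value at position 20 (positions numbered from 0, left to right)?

1010000100001110100001
0001001010011000010011
1010110001110100101110
0000101011000011001000
position 20 holds 0

0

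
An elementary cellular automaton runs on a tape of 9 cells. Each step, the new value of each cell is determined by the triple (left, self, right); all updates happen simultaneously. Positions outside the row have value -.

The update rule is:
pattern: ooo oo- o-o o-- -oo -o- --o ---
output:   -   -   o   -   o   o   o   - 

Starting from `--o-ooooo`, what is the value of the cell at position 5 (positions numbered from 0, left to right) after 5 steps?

-oooo----
oo-------
o--------
o--------  (fixed point — unchanged through step 5)
position 5 holds -

-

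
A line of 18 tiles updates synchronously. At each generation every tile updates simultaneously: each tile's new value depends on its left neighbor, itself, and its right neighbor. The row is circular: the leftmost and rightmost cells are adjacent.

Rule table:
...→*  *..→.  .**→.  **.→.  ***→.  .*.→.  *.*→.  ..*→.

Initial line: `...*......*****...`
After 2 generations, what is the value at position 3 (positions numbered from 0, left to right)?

**...****.......**
...*......*****...
position 3 holds *

*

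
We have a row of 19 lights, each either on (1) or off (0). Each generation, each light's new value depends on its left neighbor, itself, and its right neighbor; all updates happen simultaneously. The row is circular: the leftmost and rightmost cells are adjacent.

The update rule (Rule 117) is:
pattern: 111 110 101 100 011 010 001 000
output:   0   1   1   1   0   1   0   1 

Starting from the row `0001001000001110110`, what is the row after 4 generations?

1101101111100011011
0110110000111001100
0011011110001100111
1001100011100110001

1001100011100110001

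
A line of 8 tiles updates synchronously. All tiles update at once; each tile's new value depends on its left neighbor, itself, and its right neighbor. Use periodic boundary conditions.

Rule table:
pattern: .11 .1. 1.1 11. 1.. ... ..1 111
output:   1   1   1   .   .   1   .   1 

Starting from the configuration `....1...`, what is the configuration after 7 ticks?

111.1.11
11.11111
1.111111
.1111111
1111111.
111111.1
11111.11

11111.11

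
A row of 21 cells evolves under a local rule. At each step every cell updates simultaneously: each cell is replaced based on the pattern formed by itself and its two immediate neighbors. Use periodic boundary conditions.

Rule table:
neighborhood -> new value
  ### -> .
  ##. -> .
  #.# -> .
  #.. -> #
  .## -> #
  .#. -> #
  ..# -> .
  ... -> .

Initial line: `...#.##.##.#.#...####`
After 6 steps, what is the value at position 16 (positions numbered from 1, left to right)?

#

step 1: #..#.#..#..#.##..#...
step 2: ##.#.##.##.#.#.#.##..
step 3: #..#.#..#..#.#.#.#.#.
step 4: ##.#.##.##.#.#.#.#.#.
step 5: #..#.#..#..#.#.#.#.#.  (repeats step 3; period 2)
step 6: ##.#.##.##.#.#.#.#.#.
position 16 holds #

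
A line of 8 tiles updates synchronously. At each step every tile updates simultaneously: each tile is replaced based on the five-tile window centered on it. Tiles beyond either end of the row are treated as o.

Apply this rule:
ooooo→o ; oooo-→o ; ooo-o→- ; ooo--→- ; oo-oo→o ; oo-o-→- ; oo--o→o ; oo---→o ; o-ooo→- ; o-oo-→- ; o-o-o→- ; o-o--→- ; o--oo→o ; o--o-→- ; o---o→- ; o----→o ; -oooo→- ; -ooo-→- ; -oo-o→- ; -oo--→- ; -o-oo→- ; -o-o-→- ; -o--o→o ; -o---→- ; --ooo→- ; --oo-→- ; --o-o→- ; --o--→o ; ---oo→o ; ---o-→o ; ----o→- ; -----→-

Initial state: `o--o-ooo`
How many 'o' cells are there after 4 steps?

3

step 1: -o-----o
step 2: ---o--o-
step 3: o-ooo---
step 4: -o---o-o
count of o: 3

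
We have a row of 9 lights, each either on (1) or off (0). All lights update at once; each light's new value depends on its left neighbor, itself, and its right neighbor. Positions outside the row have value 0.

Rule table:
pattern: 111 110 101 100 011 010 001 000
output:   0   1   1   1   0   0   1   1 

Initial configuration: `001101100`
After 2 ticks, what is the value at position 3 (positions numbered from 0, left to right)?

0

110110111
011011001
position 3 holds 0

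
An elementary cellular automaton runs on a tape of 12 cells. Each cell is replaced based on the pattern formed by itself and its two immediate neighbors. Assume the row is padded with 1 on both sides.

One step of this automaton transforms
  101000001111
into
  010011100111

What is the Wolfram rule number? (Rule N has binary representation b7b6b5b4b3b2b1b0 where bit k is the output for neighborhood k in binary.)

position 9: 111 → 1  (bit 7 = 1)
position 0: 110 → 0  (bit 6 = 0)
position 1: 101 → 1  (bit 5 = 1)
position 3: 100 → 0  (bit 4 = 0)
position 8: 011 → 0  (bit 3 = 0)
position 2: 010 → 0  (bit 2 = 0)
position 7: 001 → 0  (bit 1 = 0)
position 4: 000 → 1  (bit 0 = 1)
bits b7..b0 = 10100001 = 161

161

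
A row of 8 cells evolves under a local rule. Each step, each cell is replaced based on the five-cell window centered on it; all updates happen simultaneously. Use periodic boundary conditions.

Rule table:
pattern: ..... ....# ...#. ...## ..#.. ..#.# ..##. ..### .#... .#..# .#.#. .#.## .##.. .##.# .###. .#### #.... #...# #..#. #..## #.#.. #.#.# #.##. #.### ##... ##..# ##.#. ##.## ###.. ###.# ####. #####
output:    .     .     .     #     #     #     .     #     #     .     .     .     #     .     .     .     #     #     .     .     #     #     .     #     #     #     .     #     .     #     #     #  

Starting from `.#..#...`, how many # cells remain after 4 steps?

3

step 1: .#..###.
step 2: .#..#..#
step 3: .#..#..#  (fixed point — unchanged through step 4)
count of #: 3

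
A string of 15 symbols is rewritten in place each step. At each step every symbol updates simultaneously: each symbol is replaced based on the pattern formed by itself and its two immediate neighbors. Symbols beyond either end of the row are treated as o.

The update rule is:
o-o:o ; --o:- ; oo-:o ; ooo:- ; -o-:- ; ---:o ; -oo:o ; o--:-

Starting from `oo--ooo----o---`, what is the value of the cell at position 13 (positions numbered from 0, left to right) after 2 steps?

-

step 1: -o--o-o-oo---o-
step 2: o----o-ooo-o--o
position 13 holds -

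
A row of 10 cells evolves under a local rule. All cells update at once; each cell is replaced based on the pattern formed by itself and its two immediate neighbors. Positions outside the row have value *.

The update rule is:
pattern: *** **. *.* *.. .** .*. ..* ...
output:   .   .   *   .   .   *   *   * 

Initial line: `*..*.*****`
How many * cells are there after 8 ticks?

..***.....
.*....****
**.***....
..*....***
.**.***...
*..*....**
..**.***..
.*..*....*
count of *: 3

3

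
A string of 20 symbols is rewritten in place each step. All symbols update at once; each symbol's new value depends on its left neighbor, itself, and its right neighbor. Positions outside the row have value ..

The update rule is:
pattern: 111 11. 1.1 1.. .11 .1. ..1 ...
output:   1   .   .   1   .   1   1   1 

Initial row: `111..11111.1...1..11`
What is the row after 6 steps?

.1.11.111..1111111..
11.....1.11.11111.11
..111111.....111....
11.1111.11111.1.1111
....11...111..1..11.
1111..111.1.11111..1

1111..111.1.11111..1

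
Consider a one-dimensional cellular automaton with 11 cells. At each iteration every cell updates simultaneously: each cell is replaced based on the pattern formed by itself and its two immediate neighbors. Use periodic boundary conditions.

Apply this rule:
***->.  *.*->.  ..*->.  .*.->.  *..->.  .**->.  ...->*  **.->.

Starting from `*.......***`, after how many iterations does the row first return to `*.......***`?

..*****....
*.......***

2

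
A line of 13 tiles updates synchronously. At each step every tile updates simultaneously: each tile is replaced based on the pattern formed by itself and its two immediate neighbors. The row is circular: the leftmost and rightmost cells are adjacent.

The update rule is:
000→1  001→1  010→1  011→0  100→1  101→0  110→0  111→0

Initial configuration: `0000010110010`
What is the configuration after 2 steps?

0000001110000

step 1: 1111110001111
step 2: 0000001110000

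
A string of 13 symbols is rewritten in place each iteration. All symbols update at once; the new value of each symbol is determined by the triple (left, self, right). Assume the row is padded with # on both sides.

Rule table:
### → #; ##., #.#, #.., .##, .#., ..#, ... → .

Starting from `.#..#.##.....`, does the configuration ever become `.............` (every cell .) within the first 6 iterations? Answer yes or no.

.............
all cells are . at iteration 1

yes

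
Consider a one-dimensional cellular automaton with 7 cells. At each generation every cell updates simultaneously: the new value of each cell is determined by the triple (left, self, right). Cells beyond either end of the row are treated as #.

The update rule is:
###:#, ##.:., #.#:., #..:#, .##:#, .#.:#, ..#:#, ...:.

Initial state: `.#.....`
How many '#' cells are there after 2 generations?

.##...#
.#.#.##
count of #: 4

4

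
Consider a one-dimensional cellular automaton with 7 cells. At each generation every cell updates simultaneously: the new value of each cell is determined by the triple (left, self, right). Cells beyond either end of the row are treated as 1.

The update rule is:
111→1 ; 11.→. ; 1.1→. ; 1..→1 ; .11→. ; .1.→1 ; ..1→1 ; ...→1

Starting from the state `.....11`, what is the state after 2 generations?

generation 1: 11111.1
generation 2: 1111...

1111...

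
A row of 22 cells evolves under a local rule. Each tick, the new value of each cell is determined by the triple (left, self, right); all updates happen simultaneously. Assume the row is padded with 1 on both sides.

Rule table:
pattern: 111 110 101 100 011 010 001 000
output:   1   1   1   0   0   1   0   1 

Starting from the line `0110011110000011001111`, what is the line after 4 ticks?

1111101001111000110100

1010001110111001000111
1110100111011001010011
1111100011101001110001
1111101001111000110100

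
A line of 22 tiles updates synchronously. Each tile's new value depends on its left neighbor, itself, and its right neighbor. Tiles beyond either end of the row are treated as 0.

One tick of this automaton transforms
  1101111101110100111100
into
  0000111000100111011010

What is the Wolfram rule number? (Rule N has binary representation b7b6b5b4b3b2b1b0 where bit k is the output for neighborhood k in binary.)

150

position 4: 111 → 1  (bit 7 = 1)
position 1: 110 → 0  (bit 6 = 0)
position 2: 101 → 0  (bit 5 = 0)
position 14: 100 → 1  (bit 4 = 1)
position 0: 011 → 0  (bit 3 = 0)
position 13: 010 → 1  (bit 2 = 1)
position 15: 001 → 1  (bit 1 = 1)
position 21: 000 → 0  (bit 0 = 0)
bits b7..b0 = 10010110 = 150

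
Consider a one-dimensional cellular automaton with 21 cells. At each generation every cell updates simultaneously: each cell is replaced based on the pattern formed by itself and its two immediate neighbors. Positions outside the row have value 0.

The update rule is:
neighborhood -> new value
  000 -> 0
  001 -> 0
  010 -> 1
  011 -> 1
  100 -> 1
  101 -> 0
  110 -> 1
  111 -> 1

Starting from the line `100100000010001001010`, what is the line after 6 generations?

110111111011101101011

110110000011001101011
110111000011101101011
110111100011101101011
110111110011101101011
110111111011101101011
110111111011101101011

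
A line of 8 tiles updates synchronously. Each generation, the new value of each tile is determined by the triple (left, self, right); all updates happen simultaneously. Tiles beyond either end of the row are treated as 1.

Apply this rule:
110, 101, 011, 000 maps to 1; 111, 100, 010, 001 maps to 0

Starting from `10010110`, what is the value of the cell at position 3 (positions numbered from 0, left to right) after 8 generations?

0

10001111
10101000
11010010
01100001
11101101
00111111
00100000
00001110
position 3 holds 0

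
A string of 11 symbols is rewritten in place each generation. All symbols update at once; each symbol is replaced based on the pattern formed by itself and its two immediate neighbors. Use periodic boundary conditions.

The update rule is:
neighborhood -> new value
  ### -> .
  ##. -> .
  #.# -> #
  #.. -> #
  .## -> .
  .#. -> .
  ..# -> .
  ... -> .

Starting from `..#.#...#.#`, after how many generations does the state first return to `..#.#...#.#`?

generation 1: #..#.#...#.
generation 2: .#..#.#...#
generation 3: #.#..#.#...
generation 4: .#.#..#.#..
generation 5: ..#.#..#.#.
generation 6: ...#.#..#.#
generation 7: #...#.#..#.
generation 8: .#...#.#..#
generation 9: #.#...#.#..
generation 10: .#.#...#.#.
generation 11: ..#.#...#.#

11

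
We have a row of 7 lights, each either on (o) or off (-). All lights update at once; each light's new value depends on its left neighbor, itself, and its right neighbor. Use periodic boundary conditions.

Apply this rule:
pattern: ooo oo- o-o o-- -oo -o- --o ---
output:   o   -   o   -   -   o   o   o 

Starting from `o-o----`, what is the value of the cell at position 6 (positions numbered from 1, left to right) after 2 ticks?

o

ooo-ooo
oo-o-oo
position 6 holds o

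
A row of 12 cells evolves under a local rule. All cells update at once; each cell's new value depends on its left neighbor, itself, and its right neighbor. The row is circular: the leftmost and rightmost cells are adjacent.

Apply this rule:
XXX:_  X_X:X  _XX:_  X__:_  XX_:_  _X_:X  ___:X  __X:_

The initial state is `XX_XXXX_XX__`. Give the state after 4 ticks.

__________XX

__X____X____
X_X_XX_X_XXX
_XXX__XXX___
__________XX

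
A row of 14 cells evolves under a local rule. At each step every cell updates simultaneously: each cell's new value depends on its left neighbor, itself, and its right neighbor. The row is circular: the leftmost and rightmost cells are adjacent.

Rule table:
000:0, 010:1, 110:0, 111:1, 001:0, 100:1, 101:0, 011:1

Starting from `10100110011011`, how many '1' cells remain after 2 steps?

7

00110101010011
10100101011010
count of 1: 7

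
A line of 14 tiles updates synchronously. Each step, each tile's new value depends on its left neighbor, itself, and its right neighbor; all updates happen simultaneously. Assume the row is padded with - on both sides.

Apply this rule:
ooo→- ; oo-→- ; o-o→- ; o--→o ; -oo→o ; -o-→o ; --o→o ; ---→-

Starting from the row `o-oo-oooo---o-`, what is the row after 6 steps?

o-o-o-o-o---oo

step 1: o-o--o---o-ooo
step 2: o-ooooo-oo-o--
step 3: o-o-----o--oo-
step 4: o-oo---ooooo-o
step 5: o-o-o-oo-----o
step 6: o-o-o-o-o---oo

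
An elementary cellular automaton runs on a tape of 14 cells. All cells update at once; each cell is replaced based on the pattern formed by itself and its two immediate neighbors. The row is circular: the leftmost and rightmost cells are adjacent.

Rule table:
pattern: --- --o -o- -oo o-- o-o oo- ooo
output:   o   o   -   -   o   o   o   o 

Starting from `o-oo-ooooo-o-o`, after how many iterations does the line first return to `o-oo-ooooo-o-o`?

14

iteration 1: oo-oo-ooooo-o-
iteration 2: -oo-oo-ooooo-o
iteration 3: o-oo-oo-ooooo-
iteration 4: -o-oo-oo-ooooo
iteration 5: o-o-oo-oo-oooo
iteration 6: oo-o-oo-oo-ooo
iteration 7: ooo-o-oo-oo-oo
iteration 8: oooo-o-oo-oo-o
iteration 9: ooooo-o-oo-oo-
iteration 10: -ooooo-o-oo-oo
iteration 11: o-ooooo-o-oo-o
iteration 12: oo-ooooo-o-oo-
iteration 13: -oo-ooooo-o-oo
iteration 14: o-oo-ooooo-o-o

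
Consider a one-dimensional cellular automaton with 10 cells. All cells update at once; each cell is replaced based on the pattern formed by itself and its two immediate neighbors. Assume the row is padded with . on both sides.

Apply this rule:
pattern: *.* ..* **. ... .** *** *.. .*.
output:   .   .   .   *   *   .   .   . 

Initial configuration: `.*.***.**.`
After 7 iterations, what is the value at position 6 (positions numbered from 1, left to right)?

iteration 1: ...*...*..
iteration 2: **...*...*
iteration 3: *..*...*..
iteration 4: .....*...*
iteration 5: ****...*..
iteration 6: *....*...*
iteration 7: ..**...*..
position 6 holds .

.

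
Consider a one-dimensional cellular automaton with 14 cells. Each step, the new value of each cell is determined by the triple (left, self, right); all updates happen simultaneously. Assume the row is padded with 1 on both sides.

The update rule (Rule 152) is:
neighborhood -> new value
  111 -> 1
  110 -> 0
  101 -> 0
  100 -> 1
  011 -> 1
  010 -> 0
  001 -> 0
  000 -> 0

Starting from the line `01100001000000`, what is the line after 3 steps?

step 1: 01010000100000
step 2: 00001000010000
step 3: 10000100001000

10000100001000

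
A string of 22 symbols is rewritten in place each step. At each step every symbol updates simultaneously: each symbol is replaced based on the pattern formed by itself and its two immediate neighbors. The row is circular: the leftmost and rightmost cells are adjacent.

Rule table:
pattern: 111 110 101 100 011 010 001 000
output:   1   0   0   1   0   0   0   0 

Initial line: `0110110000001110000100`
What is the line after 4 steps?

0100000001000000001000

step 1: 0000001000000101000010
step 2: 0000000100000000100001
step 3: 1000000010000000010000
step 4: 0100000001000000001000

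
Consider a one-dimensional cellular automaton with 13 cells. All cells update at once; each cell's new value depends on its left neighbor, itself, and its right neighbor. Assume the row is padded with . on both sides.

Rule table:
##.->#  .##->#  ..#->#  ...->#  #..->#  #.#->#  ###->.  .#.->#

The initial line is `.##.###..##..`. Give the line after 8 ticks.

#...###.....#

#####.#######
#...###.....#
#####.#######  (repeats tick 1; period 2)
tick 8: #...###.....#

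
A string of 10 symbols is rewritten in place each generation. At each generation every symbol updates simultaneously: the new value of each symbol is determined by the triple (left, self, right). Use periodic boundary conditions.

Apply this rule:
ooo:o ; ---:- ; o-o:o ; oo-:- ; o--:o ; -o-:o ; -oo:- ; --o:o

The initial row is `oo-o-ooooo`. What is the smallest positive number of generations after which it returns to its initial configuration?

generation 1: o-ooo-oooo
generation 2: -o-o-o-ooo
generation 3: ooooooo-o-
generation 4: -ooooo-ooo
generation 5: o-ooo-o-o-
generation 6: oo-o-ooooo

6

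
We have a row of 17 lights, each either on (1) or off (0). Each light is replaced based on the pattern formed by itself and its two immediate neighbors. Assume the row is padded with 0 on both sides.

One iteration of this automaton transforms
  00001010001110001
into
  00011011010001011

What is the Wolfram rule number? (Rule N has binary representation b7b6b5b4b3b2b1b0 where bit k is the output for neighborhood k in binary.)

position 11: 111 → 0  (bit 7 = 0)
position 12: 110 → 0  (bit 6 = 0)
position 5: 101 → 0  (bit 5 = 0)
position 7: 100 → 1  (bit 4 = 1)
position 10: 011 → 0  (bit 3 = 0)
position 4: 010 → 1  (bit 2 = 1)
position 3: 001 → 1  (bit 1 = 1)
position 0: 000 → 0  (bit 0 = 0)
bits b7..b0 = 00010110 = 22

22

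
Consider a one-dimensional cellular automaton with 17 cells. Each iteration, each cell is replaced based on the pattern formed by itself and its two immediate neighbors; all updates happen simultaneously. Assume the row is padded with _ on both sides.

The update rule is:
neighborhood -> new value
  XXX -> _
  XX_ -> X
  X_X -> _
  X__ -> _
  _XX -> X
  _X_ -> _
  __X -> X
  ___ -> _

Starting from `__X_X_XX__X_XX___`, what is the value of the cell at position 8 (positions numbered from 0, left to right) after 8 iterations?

_X____XX_X__XX___
X____XXX___XXX___
____XX_X__XX_X___
___XXX___XXX_____
__XX_X__XX_X_____
_XXX___XXX_______
XX_X__XX_X_______
XX___XXX_________
position 8 holds _

_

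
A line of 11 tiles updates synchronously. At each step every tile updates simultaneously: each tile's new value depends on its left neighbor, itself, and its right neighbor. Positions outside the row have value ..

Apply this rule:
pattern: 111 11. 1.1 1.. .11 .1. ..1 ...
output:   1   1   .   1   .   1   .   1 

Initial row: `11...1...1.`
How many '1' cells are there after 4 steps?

6

step 1: .111.111.11
step 2: ..11..11..1
step 3: 1..11..11.1
step 4: 11..11..1.1
count of 1: 6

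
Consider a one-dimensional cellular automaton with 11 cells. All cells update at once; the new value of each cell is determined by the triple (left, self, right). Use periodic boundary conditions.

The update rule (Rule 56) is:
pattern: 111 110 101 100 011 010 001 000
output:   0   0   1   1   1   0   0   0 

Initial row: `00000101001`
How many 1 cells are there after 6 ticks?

10000010100
01000001010
00100000101
10010000010
01001000001
10100100000
count of 1: 3

3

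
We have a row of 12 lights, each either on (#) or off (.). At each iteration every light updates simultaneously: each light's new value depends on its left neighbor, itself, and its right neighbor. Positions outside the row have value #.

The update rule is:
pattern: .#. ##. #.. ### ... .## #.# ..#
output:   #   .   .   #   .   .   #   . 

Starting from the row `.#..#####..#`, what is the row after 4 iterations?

iteration 1: ##...###....
iteration 2: #.....#.....
iteration 3: ......#.....
iteration 4: ......#.....

......#.....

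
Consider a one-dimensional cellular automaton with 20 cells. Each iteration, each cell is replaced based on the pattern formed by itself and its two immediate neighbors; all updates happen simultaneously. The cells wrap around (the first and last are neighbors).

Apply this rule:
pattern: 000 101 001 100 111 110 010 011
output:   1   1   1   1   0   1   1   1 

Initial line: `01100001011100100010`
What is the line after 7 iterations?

11111111110111111111

iteration 1: 11111111110111111111
iteration 2: 00000000011100000000
iteration 3: 11111111110111111111  (repeats iteration 1; period 2)
iteration 7: 11111111110111111111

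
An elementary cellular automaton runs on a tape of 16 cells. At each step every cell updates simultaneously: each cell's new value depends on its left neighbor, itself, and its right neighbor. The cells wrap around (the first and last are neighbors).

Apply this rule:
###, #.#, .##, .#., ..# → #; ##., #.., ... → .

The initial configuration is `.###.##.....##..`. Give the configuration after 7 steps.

.....##...###.##

###.##.....##...
##.##.....##...#
#.##.....##...##
.##.....##...###
##.....##...###.
#.....##...###.#
.....##...###.##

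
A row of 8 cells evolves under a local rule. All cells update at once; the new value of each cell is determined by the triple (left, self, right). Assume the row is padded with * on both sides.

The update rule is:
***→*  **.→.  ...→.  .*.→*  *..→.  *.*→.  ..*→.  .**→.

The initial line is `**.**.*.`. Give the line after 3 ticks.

tick 1: *.....*.
tick 2: ......*.
tick 3: ......*.

......*.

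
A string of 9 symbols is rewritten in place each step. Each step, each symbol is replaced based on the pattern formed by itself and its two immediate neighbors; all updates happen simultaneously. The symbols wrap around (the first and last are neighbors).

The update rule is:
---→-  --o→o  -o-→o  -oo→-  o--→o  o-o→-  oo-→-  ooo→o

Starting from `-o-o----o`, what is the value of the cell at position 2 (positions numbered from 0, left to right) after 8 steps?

-

-o-oo--oo
-o---oo--
ooo-o--o-
-o--oooo-
oooo-oo-o
ooo------
-o-o----o  (repeats step 0; period 7)
step 8: -o-oo--oo
position 2 holds -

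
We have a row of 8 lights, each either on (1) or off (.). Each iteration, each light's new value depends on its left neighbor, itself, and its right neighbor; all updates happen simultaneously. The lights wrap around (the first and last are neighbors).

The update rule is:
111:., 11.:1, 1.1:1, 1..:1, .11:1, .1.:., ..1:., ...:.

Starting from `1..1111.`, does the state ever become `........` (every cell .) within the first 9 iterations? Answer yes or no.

no

iteration 1: .1.1..11
iteration 2: 1.1.1.11
iteration 3: 11.1.11.
iteration 4: 111.1111
iteration 5: ..111...
iteration 6: ..1.11..
iteration 7: ...1111.
iteration 8: ...1..11
iteration 9: 1...1.11
iteration 9 is 1...1.11, still not uniform .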